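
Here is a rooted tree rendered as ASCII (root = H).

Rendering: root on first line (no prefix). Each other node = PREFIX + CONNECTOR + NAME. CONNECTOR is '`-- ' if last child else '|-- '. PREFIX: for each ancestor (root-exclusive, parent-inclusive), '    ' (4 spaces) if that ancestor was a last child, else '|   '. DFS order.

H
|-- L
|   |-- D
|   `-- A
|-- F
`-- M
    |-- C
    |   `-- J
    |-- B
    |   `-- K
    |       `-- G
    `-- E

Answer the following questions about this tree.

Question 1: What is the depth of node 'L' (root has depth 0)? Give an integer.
Answer: 1

Derivation:
Path from root to L: H -> L
Depth = number of edges = 1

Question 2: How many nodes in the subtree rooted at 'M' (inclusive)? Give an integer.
Subtree rooted at M contains: B, C, E, G, J, K, M
Count = 7

Answer: 7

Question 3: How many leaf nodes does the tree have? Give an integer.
Answer: 6

Derivation:
Leaves (nodes with no children): A, D, E, F, G, J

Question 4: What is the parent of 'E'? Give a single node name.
Answer: M

Derivation:
Scan adjacency: E appears as child of M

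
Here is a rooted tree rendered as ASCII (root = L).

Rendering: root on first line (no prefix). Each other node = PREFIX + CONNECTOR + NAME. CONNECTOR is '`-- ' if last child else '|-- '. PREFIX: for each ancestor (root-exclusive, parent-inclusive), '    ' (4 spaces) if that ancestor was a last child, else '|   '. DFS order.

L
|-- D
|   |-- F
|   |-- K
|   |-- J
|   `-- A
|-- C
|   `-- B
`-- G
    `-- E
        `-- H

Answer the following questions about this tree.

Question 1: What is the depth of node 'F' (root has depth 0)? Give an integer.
Path from root to F: L -> D -> F
Depth = number of edges = 2

Answer: 2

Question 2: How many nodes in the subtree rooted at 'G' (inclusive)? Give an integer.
Answer: 3

Derivation:
Subtree rooted at G contains: E, G, H
Count = 3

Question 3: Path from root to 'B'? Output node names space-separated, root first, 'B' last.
Walk down from root: L -> C -> B

Answer: L C B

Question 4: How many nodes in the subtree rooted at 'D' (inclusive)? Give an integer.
Subtree rooted at D contains: A, D, F, J, K
Count = 5

Answer: 5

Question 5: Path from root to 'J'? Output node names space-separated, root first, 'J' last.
Walk down from root: L -> D -> J

Answer: L D J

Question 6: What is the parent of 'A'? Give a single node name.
Answer: D

Derivation:
Scan adjacency: A appears as child of D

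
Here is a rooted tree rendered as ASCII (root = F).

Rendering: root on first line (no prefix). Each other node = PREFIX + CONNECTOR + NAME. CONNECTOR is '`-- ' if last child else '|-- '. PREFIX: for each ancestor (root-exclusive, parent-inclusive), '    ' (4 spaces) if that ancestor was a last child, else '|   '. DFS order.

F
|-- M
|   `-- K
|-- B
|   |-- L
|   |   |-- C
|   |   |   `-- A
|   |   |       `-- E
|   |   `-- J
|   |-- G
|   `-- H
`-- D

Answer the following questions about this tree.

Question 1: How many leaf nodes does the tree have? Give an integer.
Answer: 6

Derivation:
Leaves (nodes with no children): D, E, G, H, J, K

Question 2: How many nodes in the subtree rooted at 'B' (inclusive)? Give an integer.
Subtree rooted at B contains: A, B, C, E, G, H, J, L
Count = 8

Answer: 8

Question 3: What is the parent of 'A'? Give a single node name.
Scan adjacency: A appears as child of C

Answer: C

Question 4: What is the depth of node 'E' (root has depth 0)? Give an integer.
Answer: 5

Derivation:
Path from root to E: F -> B -> L -> C -> A -> E
Depth = number of edges = 5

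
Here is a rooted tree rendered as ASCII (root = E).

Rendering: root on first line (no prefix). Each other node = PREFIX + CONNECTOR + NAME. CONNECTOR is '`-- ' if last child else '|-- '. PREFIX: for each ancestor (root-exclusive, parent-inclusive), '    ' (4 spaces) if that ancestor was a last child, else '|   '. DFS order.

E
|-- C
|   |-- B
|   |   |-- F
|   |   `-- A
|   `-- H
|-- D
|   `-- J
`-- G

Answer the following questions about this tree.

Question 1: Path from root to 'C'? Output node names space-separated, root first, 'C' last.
Answer: E C

Derivation:
Walk down from root: E -> C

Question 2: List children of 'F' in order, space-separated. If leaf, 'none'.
Node F's children (from adjacency): (leaf)

Answer: none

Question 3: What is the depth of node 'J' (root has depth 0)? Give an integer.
Path from root to J: E -> D -> J
Depth = number of edges = 2

Answer: 2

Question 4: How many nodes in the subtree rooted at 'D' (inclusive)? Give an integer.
Subtree rooted at D contains: D, J
Count = 2

Answer: 2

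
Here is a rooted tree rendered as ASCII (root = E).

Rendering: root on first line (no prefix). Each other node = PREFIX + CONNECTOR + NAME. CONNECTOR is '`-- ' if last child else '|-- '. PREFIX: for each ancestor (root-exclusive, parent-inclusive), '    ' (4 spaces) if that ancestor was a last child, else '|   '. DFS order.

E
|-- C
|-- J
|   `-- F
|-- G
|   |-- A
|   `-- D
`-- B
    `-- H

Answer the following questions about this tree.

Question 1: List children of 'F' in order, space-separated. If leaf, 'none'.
Answer: none

Derivation:
Node F's children (from adjacency): (leaf)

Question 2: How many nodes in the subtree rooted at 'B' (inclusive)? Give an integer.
Answer: 2

Derivation:
Subtree rooted at B contains: B, H
Count = 2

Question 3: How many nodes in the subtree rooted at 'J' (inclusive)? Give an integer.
Answer: 2

Derivation:
Subtree rooted at J contains: F, J
Count = 2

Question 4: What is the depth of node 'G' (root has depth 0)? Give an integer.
Path from root to G: E -> G
Depth = number of edges = 1

Answer: 1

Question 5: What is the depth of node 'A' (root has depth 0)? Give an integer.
Answer: 2

Derivation:
Path from root to A: E -> G -> A
Depth = number of edges = 2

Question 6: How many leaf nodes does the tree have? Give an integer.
Leaves (nodes with no children): A, C, D, F, H

Answer: 5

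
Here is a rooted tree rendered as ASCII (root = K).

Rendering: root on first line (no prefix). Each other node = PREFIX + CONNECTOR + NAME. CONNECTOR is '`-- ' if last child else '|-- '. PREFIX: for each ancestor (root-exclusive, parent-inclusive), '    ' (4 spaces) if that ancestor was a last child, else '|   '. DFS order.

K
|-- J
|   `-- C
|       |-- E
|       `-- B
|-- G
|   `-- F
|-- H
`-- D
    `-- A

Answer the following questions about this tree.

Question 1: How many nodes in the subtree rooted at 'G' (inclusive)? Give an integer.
Answer: 2

Derivation:
Subtree rooted at G contains: F, G
Count = 2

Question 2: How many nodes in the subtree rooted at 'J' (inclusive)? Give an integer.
Subtree rooted at J contains: B, C, E, J
Count = 4

Answer: 4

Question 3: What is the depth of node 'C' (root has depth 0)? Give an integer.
Answer: 2

Derivation:
Path from root to C: K -> J -> C
Depth = number of edges = 2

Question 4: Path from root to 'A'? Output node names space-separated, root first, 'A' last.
Walk down from root: K -> D -> A

Answer: K D A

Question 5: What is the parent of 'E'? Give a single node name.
Answer: C

Derivation:
Scan adjacency: E appears as child of C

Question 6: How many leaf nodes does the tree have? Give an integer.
Leaves (nodes with no children): A, B, E, F, H

Answer: 5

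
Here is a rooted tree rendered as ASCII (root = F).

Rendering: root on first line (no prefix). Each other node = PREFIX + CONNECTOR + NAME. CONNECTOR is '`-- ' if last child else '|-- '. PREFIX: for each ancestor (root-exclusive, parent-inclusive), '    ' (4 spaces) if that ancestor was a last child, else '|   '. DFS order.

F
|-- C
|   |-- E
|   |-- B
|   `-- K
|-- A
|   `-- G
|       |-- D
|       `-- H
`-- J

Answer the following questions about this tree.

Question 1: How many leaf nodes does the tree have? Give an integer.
Answer: 6

Derivation:
Leaves (nodes with no children): B, D, E, H, J, K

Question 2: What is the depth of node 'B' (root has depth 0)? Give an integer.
Path from root to B: F -> C -> B
Depth = number of edges = 2

Answer: 2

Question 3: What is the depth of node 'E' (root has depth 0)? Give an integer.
Path from root to E: F -> C -> E
Depth = number of edges = 2

Answer: 2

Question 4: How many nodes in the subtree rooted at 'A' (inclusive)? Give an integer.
Answer: 4

Derivation:
Subtree rooted at A contains: A, D, G, H
Count = 4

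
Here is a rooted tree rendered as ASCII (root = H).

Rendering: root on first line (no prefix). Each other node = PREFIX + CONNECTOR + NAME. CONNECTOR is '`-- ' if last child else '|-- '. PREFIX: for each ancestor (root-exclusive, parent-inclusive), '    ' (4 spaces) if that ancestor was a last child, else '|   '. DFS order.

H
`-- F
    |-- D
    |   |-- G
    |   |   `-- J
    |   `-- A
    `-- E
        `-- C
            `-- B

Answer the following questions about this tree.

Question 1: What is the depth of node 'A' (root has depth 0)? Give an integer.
Path from root to A: H -> F -> D -> A
Depth = number of edges = 3

Answer: 3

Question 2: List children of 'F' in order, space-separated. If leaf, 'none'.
Answer: D E

Derivation:
Node F's children (from adjacency): D, E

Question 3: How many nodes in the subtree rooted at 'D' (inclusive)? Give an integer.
Answer: 4

Derivation:
Subtree rooted at D contains: A, D, G, J
Count = 4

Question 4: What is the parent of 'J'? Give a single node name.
Scan adjacency: J appears as child of G

Answer: G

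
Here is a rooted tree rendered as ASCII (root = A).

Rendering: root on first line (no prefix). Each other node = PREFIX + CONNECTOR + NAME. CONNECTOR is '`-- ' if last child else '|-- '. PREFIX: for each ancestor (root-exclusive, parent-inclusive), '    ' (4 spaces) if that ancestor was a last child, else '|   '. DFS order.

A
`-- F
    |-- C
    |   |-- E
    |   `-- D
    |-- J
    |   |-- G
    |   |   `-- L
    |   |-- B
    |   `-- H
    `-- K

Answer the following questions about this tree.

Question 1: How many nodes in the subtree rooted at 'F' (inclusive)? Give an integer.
Subtree rooted at F contains: B, C, D, E, F, G, H, J, K, L
Count = 10

Answer: 10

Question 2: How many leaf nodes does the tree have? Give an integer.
Leaves (nodes with no children): B, D, E, H, K, L

Answer: 6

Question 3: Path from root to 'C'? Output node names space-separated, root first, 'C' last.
Answer: A F C

Derivation:
Walk down from root: A -> F -> C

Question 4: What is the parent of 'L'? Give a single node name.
Answer: G

Derivation:
Scan adjacency: L appears as child of G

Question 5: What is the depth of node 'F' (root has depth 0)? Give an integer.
Answer: 1

Derivation:
Path from root to F: A -> F
Depth = number of edges = 1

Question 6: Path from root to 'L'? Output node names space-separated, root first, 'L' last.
Answer: A F J G L

Derivation:
Walk down from root: A -> F -> J -> G -> L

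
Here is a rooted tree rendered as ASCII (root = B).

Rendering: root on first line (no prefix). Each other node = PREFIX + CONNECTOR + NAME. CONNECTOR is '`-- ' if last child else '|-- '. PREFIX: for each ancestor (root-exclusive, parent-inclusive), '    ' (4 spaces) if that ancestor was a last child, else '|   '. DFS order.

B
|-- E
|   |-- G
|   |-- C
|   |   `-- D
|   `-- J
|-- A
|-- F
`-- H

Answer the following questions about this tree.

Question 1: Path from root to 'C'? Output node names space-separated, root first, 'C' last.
Answer: B E C

Derivation:
Walk down from root: B -> E -> C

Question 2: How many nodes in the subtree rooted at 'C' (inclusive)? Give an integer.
Answer: 2

Derivation:
Subtree rooted at C contains: C, D
Count = 2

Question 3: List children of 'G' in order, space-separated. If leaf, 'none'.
Node G's children (from adjacency): (leaf)

Answer: none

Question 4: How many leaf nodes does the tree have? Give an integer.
Answer: 6

Derivation:
Leaves (nodes with no children): A, D, F, G, H, J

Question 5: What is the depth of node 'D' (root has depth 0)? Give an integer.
Path from root to D: B -> E -> C -> D
Depth = number of edges = 3

Answer: 3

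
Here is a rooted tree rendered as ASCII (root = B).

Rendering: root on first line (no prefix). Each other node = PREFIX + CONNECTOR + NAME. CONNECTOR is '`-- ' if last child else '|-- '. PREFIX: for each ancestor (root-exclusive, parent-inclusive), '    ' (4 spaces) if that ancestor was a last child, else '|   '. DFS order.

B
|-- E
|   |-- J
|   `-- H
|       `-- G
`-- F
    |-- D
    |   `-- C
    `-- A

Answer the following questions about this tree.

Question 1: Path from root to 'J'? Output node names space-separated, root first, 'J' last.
Walk down from root: B -> E -> J

Answer: B E J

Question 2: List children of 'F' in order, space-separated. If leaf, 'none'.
Answer: D A

Derivation:
Node F's children (from adjacency): D, A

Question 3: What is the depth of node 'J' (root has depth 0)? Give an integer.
Answer: 2

Derivation:
Path from root to J: B -> E -> J
Depth = number of edges = 2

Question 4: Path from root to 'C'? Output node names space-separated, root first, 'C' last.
Walk down from root: B -> F -> D -> C

Answer: B F D C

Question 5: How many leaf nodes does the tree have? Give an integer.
Answer: 4

Derivation:
Leaves (nodes with no children): A, C, G, J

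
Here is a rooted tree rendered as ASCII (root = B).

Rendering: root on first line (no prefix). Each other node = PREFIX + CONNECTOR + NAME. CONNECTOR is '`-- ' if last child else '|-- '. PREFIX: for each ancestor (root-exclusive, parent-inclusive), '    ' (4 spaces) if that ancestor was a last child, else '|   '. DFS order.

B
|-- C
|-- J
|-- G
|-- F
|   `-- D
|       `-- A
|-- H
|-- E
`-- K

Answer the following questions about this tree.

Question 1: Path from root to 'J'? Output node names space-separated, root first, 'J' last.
Answer: B J

Derivation:
Walk down from root: B -> J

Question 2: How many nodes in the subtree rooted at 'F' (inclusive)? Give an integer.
Subtree rooted at F contains: A, D, F
Count = 3

Answer: 3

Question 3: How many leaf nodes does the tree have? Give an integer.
Answer: 7

Derivation:
Leaves (nodes with no children): A, C, E, G, H, J, K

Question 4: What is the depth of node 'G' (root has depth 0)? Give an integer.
Path from root to G: B -> G
Depth = number of edges = 1

Answer: 1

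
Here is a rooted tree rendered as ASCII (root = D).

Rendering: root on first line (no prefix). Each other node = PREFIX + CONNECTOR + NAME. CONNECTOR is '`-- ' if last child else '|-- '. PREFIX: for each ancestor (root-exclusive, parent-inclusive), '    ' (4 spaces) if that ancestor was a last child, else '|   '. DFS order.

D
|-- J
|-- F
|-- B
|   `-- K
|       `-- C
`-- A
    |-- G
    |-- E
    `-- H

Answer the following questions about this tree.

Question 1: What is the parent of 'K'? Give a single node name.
Answer: B

Derivation:
Scan adjacency: K appears as child of B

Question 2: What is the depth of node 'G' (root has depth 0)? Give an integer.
Answer: 2

Derivation:
Path from root to G: D -> A -> G
Depth = number of edges = 2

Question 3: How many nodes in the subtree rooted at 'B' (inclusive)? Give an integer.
Subtree rooted at B contains: B, C, K
Count = 3

Answer: 3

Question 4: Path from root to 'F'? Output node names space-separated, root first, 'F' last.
Walk down from root: D -> F

Answer: D F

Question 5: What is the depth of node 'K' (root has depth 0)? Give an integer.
Path from root to K: D -> B -> K
Depth = number of edges = 2

Answer: 2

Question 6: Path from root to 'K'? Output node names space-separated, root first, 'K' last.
Walk down from root: D -> B -> K

Answer: D B K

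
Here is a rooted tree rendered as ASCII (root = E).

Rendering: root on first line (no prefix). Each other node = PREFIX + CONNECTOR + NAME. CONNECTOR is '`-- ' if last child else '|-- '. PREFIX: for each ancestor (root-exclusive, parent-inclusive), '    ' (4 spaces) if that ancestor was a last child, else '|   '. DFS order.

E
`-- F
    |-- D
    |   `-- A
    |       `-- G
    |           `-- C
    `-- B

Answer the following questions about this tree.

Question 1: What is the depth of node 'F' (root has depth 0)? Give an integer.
Path from root to F: E -> F
Depth = number of edges = 1

Answer: 1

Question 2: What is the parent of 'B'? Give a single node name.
Answer: F

Derivation:
Scan adjacency: B appears as child of F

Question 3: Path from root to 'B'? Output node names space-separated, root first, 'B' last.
Answer: E F B

Derivation:
Walk down from root: E -> F -> B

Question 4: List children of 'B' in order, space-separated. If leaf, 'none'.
Answer: none

Derivation:
Node B's children (from adjacency): (leaf)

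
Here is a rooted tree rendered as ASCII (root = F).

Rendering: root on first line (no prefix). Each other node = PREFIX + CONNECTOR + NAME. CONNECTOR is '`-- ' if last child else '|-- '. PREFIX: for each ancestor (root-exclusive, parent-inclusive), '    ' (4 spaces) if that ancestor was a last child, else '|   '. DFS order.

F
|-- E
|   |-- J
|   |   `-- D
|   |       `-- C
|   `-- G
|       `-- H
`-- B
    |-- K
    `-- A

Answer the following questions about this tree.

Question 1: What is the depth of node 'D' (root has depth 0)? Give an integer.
Path from root to D: F -> E -> J -> D
Depth = number of edges = 3

Answer: 3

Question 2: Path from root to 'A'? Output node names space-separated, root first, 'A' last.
Walk down from root: F -> B -> A

Answer: F B A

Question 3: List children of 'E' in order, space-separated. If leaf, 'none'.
Node E's children (from adjacency): J, G

Answer: J G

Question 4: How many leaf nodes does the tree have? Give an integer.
Leaves (nodes with no children): A, C, H, K

Answer: 4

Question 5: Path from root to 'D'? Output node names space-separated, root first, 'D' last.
Answer: F E J D

Derivation:
Walk down from root: F -> E -> J -> D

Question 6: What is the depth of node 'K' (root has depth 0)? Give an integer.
Answer: 2

Derivation:
Path from root to K: F -> B -> K
Depth = number of edges = 2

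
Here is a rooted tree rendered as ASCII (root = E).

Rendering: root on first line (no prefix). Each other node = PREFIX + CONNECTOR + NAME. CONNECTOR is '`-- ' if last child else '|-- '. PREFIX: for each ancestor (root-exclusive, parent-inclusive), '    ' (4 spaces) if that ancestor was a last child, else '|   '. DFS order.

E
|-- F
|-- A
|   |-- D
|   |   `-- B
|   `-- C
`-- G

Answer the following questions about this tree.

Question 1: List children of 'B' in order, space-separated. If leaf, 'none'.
Answer: none

Derivation:
Node B's children (from adjacency): (leaf)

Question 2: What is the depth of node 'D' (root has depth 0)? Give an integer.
Path from root to D: E -> A -> D
Depth = number of edges = 2

Answer: 2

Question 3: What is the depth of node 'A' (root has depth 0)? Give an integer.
Answer: 1

Derivation:
Path from root to A: E -> A
Depth = number of edges = 1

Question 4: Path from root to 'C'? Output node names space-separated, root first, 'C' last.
Answer: E A C

Derivation:
Walk down from root: E -> A -> C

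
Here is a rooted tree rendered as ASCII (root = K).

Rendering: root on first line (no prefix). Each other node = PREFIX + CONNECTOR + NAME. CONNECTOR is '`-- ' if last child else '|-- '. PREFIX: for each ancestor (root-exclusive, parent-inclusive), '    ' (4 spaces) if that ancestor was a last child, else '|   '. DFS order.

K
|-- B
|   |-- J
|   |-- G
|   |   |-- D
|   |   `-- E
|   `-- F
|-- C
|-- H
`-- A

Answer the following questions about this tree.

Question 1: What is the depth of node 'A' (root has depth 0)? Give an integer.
Path from root to A: K -> A
Depth = number of edges = 1

Answer: 1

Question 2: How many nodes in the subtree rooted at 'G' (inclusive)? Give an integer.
Answer: 3

Derivation:
Subtree rooted at G contains: D, E, G
Count = 3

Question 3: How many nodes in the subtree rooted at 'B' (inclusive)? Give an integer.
Subtree rooted at B contains: B, D, E, F, G, J
Count = 6

Answer: 6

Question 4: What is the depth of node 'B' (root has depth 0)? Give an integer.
Answer: 1

Derivation:
Path from root to B: K -> B
Depth = number of edges = 1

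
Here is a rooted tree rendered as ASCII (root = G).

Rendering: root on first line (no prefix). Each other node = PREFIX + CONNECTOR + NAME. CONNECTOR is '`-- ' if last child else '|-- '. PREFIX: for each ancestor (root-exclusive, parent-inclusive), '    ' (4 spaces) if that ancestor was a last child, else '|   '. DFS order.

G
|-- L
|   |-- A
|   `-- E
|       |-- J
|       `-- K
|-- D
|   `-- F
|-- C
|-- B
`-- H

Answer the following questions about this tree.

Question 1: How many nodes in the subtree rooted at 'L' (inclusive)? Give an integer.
Subtree rooted at L contains: A, E, J, K, L
Count = 5

Answer: 5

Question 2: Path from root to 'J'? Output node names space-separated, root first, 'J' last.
Answer: G L E J

Derivation:
Walk down from root: G -> L -> E -> J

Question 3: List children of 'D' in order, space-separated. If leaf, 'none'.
Node D's children (from adjacency): F

Answer: F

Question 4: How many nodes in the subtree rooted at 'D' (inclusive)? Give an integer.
Subtree rooted at D contains: D, F
Count = 2

Answer: 2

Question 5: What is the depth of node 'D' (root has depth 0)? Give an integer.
Path from root to D: G -> D
Depth = number of edges = 1

Answer: 1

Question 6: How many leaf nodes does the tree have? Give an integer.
Leaves (nodes with no children): A, B, C, F, H, J, K

Answer: 7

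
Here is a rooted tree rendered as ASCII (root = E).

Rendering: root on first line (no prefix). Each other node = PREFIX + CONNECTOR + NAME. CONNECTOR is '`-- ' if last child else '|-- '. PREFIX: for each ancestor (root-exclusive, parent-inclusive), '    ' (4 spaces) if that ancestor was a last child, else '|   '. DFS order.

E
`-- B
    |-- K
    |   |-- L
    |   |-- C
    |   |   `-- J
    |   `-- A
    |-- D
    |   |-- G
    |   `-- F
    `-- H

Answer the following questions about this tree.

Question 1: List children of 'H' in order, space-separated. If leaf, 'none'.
Node H's children (from adjacency): (leaf)

Answer: none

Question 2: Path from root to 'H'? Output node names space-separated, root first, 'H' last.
Answer: E B H

Derivation:
Walk down from root: E -> B -> H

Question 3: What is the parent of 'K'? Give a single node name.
Answer: B

Derivation:
Scan adjacency: K appears as child of B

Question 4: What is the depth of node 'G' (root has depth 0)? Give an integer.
Answer: 3

Derivation:
Path from root to G: E -> B -> D -> G
Depth = number of edges = 3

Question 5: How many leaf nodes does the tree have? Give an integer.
Leaves (nodes with no children): A, F, G, H, J, L

Answer: 6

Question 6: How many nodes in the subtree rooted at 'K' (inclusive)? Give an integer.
Subtree rooted at K contains: A, C, J, K, L
Count = 5

Answer: 5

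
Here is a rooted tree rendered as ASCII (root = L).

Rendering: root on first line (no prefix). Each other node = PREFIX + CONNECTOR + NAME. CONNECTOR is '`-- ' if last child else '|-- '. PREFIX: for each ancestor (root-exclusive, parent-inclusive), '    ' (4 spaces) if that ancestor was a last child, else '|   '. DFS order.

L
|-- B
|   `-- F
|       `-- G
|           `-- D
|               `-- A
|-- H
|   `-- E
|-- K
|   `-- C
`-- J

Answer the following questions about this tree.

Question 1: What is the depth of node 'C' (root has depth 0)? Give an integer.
Path from root to C: L -> K -> C
Depth = number of edges = 2

Answer: 2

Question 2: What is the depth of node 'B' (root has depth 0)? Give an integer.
Answer: 1

Derivation:
Path from root to B: L -> B
Depth = number of edges = 1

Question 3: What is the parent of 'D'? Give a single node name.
Scan adjacency: D appears as child of G

Answer: G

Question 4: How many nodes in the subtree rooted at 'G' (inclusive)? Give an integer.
Subtree rooted at G contains: A, D, G
Count = 3

Answer: 3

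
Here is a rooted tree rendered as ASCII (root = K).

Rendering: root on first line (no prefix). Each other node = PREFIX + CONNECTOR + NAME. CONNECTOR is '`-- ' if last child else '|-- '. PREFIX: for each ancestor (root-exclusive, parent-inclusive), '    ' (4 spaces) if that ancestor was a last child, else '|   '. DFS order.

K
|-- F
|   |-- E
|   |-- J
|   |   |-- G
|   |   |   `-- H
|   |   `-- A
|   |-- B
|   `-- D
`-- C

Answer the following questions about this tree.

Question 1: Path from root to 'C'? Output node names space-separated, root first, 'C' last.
Walk down from root: K -> C

Answer: K C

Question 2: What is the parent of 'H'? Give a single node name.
Scan adjacency: H appears as child of G

Answer: G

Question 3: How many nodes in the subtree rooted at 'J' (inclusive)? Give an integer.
Subtree rooted at J contains: A, G, H, J
Count = 4

Answer: 4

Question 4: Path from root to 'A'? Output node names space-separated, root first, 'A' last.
Answer: K F J A

Derivation:
Walk down from root: K -> F -> J -> A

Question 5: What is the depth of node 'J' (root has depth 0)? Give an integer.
Path from root to J: K -> F -> J
Depth = number of edges = 2

Answer: 2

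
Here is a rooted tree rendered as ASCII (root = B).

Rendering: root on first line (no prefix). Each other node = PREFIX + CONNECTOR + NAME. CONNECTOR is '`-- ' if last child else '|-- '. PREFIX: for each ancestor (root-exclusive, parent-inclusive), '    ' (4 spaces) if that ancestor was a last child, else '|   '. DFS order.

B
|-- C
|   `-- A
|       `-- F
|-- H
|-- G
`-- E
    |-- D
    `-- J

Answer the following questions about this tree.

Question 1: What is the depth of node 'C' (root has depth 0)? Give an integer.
Answer: 1

Derivation:
Path from root to C: B -> C
Depth = number of edges = 1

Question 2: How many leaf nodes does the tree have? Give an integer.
Answer: 5

Derivation:
Leaves (nodes with no children): D, F, G, H, J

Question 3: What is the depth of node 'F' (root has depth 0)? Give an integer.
Path from root to F: B -> C -> A -> F
Depth = number of edges = 3

Answer: 3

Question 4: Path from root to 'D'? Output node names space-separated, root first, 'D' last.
Answer: B E D

Derivation:
Walk down from root: B -> E -> D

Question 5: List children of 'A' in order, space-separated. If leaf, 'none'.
Answer: F

Derivation:
Node A's children (from adjacency): F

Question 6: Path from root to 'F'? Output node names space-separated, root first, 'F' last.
Walk down from root: B -> C -> A -> F

Answer: B C A F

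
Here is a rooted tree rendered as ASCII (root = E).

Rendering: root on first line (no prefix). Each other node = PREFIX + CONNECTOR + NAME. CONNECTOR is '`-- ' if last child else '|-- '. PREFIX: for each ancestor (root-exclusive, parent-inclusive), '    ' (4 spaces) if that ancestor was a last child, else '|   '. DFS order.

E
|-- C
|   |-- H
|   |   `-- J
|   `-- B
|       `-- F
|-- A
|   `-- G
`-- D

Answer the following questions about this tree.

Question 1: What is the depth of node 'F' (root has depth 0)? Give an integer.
Path from root to F: E -> C -> B -> F
Depth = number of edges = 3

Answer: 3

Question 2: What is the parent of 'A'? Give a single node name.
Answer: E

Derivation:
Scan adjacency: A appears as child of E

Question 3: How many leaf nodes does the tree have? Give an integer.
Leaves (nodes with no children): D, F, G, J

Answer: 4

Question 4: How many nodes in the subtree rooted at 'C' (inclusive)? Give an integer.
Subtree rooted at C contains: B, C, F, H, J
Count = 5

Answer: 5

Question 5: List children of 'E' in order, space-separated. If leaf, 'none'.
Node E's children (from adjacency): C, A, D

Answer: C A D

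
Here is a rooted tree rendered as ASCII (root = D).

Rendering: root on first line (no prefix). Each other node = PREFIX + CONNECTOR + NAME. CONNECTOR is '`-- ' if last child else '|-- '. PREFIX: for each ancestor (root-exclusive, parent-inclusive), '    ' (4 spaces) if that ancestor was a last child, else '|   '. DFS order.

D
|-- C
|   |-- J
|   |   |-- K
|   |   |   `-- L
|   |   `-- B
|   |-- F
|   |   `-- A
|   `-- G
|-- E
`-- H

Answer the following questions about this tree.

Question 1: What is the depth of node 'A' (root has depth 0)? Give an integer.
Answer: 3

Derivation:
Path from root to A: D -> C -> F -> A
Depth = number of edges = 3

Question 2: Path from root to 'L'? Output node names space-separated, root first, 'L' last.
Walk down from root: D -> C -> J -> K -> L

Answer: D C J K L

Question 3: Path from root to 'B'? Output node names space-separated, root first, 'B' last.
Answer: D C J B

Derivation:
Walk down from root: D -> C -> J -> B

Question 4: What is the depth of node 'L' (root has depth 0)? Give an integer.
Answer: 4

Derivation:
Path from root to L: D -> C -> J -> K -> L
Depth = number of edges = 4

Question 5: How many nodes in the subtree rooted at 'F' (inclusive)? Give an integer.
Subtree rooted at F contains: A, F
Count = 2

Answer: 2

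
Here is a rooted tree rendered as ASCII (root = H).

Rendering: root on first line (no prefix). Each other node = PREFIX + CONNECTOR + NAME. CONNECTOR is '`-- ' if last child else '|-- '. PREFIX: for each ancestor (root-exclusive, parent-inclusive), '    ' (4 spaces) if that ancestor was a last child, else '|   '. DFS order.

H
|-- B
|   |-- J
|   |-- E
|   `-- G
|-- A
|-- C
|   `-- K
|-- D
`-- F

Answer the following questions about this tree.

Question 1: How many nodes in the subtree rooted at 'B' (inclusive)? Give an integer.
Answer: 4

Derivation:
Subtree rooted at B contains: B, E, G, J
Count = 4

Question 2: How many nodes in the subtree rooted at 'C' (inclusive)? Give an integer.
Subtree rooted at C contains: C, K
Count = 2

Answer: 2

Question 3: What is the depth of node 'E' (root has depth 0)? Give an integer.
Path from root to E: H -> B -> E
Depth = number of edges = 2

Answer: 2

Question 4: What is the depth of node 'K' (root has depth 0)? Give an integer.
Path from root to K: H -> C -> K
Depth = number of edges = 2

Answer: 2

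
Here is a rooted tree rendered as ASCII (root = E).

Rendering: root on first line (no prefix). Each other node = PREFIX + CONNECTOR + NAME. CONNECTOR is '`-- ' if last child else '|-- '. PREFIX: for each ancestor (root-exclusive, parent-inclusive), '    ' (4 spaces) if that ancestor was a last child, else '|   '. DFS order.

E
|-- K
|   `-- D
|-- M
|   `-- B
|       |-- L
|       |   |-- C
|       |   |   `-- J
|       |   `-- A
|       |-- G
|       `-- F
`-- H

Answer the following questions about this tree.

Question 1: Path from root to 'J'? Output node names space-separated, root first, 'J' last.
Answer: E M B L C J

Derivation:
Walk down from root: E -> M -> B -> L -> C -> J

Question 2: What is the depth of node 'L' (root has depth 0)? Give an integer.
Answer: 3

Derivation:
Path from root to L: E -> M -> B -> L
Depth = number of edges = 3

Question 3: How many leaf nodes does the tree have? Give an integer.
Leaves (nodes with no children): A, D, F, G, H, J

Answer: 6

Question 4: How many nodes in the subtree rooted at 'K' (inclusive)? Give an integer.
Answer: 2

Derivation:
Subtree rooted at K contains: D, K
Count = 2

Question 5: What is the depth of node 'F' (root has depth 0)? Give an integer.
Answer: 3

Derivation:
Path from root to F: E -> M -> B -> F
Depth = number of edges = 3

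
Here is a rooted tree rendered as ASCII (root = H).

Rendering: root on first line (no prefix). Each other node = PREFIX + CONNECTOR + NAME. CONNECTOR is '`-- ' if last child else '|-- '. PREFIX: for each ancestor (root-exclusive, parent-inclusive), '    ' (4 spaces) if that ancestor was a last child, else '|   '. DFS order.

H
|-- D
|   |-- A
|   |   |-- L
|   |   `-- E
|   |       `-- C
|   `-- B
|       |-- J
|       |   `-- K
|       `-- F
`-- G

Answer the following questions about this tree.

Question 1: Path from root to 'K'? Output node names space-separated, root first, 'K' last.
Answer: H D B J K

Derivation:
Walk down from root: H -> D -> B -> J -> K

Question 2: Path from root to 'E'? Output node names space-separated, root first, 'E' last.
Answer: H D A E

Derivation:
Walk down from root: H -> D -> A -> E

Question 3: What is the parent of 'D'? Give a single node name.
Scan adjacency: D appears as child of H

Answer: H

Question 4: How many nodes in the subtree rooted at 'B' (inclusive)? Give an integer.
Subtree rooted at B contains: B, F, J, K
Count = 4

Answer: 4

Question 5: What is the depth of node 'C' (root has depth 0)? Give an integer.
Answer: 4

Derivation:
Path from root to C: H -> D -> A -> E -> C
Depth = number of edges = 4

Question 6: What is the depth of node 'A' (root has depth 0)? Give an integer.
Path from root to A: H -> D -> A
Depth = number of edges = 2

Answer: 2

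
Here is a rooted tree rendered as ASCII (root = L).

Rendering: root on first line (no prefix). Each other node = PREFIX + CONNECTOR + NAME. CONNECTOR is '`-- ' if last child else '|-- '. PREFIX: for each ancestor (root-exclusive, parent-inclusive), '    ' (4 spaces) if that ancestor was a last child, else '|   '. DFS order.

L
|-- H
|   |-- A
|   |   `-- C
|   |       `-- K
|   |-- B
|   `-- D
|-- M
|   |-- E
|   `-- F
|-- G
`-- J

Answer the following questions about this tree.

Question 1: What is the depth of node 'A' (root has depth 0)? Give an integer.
Path from root to A: L -> H -> A
Depth = number of edges = 2

Answer: 2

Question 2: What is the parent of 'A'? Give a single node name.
Scan adjacency: A appears as child of H

Answer: H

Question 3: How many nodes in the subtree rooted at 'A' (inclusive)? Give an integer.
Answer: 3

Derivation:
Subtree rooted at A contains: A, C, K
Count = 3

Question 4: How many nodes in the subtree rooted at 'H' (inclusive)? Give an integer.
Answer: 6

Derivation:
Subtree rooted at H contains: A, B, C, D, H, K
Count = 6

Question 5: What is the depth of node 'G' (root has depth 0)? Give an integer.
Answer: 1

Derivation:
Path from root to G: L -> G
Depth = number of edges = 1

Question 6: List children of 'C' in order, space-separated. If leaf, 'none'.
Answer: K

Derivation:
Node C's children (from adjacency): K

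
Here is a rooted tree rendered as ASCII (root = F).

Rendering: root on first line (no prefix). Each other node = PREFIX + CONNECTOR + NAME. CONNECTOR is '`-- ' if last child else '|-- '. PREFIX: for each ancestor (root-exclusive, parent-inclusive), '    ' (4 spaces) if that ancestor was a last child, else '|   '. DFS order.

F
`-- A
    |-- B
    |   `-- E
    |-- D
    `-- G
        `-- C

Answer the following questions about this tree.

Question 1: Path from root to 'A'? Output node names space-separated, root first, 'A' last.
Walk down from root: F -> A

Answer: F A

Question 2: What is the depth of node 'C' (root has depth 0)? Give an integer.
Path from root to C: F -> A -> G -> C
Depth = number of edges = 3

Answer: 3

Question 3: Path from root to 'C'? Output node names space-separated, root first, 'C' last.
Walk down from root: F -> A -> G -> C

Answer: F A G C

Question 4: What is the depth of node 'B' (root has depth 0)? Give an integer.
Path from root to B: F -> A -> B
Depth = number of edges = 2

Answer: 2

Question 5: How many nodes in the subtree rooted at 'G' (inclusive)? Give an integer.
Answer: 2

Derivation:
Subtree rooted at G contains: C, G
Count = 2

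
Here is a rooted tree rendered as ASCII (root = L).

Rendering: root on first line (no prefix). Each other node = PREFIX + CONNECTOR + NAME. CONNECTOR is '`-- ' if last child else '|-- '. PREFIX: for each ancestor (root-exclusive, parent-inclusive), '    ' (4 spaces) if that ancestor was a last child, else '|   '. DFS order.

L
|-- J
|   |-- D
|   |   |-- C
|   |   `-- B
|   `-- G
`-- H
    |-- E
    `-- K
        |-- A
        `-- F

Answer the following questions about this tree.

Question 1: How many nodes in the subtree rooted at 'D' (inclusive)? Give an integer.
Subtree rooted at D contains: B, C, D
Count = 3

Answer: 3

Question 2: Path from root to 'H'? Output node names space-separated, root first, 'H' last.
Walk down from root: L -> H

Answer: L H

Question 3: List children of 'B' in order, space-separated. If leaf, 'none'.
Answer: none

Derivation:
Node B's children (from adjacency): (leaf)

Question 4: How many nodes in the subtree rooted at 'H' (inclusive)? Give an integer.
Subtree rooted at H contains: A, E, F, H, K
Count = 5

Answer: 5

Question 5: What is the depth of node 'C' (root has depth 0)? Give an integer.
Answer: 3

Derivation:
Path from root to C: L -> J -> D -> C
Depth = number of edges = 3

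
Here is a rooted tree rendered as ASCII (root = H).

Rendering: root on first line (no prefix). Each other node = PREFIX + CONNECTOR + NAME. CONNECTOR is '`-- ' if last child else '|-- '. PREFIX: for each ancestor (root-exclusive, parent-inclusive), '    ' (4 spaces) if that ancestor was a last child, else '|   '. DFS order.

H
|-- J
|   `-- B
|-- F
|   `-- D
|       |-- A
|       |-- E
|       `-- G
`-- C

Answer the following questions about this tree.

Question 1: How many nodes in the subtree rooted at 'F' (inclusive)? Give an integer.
Subtree rooted at F contains: A, D, E, F, G
Count = 5

Answer: 5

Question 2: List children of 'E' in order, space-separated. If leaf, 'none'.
Node E's children (from adjacency): (leaf)

Answer: none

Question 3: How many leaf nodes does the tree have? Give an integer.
Leaves (nodes with no children): A, B, C, E, G

Answer: 5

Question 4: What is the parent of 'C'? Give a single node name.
Answer: H

Derivation:
Scan adjacency: C appears as child of H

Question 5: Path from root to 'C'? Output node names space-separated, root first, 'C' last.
Answer: H C

Derivation:
Walk down from root: H -> C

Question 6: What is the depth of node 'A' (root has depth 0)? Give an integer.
Answer: 3

Derivation:
Path from root to A: H -> F -> D -> A
Depth = number of edges = 3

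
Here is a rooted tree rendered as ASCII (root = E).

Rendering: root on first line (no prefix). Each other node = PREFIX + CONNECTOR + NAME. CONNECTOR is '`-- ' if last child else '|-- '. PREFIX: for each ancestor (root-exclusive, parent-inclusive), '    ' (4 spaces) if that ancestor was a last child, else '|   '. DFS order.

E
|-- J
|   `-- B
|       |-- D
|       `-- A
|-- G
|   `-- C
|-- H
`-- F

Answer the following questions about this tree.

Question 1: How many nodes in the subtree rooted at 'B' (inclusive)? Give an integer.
Subtree rooted at B contains: A, B, D
Count = 3

Answer: 3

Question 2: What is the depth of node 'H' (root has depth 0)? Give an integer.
Answer: 1

Derivation:
Path from root to H: E -> H
Depth = number of edges = 1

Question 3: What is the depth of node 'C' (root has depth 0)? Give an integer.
Answer: 2

Derivation:
Path from root to C: E -> G -> C
Depth = number of edges = 2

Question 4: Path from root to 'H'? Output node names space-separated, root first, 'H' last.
Answer: E H

Derivation:
Walk down from root: E -> H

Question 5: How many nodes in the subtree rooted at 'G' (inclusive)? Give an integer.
Answer: 2

Derivation:
Subtree rooted at G contains: C, G
Count = 2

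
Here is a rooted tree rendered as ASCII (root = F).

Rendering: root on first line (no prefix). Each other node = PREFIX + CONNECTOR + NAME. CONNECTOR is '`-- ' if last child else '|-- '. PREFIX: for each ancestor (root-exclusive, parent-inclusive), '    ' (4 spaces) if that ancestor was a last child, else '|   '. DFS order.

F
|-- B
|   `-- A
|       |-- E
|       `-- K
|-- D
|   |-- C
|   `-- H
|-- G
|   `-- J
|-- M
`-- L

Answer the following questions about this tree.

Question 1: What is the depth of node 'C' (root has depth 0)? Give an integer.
Answer: 2

Derivation:
Path from root to C: F -> D -> C
Depth = number of edges = 2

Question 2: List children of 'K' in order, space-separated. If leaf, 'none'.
Node K's children (from adjacency): (leaf)

Answer: none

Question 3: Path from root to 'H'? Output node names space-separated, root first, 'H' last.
Walk down from root: F -> D -> H

Answer: F D H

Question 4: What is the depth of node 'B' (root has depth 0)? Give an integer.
Path from root to B: F -> B
Depth = number of edges = 1

Answer: 1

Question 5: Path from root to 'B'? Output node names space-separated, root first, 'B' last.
Walk down from root: F -> B

Answer: F B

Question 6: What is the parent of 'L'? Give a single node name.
Scan adjacency: L appears as child of F

Answer: F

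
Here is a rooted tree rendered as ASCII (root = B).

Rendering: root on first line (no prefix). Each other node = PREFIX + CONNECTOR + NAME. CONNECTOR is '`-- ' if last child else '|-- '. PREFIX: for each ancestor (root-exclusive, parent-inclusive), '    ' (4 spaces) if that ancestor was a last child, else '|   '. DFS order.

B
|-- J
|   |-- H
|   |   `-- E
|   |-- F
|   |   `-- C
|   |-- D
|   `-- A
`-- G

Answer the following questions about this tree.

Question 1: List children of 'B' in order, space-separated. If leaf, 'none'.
Node B's children (from adjacency): J, G

Answer: J G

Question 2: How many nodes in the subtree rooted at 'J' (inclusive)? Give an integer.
Subtree rooted at J contains: A, C, D, E, F, H, J
Count = 7

Answer: 7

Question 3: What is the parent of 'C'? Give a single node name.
Scan adjacency: C appears as child of F

Answer: F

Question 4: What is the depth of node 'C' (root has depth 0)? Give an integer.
Answer: 3

Derivation:
Path from root to C: B -> J -> F -> C
Depth = number of edges = 3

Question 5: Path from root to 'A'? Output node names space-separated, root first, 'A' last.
Walk down from root: B -> J -> A

Answer: B J A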